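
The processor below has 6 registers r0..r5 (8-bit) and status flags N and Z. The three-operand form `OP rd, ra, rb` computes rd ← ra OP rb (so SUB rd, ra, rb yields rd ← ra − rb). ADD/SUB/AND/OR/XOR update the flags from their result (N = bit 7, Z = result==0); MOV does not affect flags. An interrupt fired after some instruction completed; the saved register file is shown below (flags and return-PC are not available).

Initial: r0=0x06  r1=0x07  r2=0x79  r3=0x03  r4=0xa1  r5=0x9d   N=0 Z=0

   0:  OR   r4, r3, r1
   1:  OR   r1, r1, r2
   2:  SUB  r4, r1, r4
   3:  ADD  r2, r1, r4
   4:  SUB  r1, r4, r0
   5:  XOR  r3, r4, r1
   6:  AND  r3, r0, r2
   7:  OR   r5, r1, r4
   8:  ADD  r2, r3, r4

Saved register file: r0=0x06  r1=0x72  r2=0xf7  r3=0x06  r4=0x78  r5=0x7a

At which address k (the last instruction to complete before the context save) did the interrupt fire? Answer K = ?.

K = 7

after  0: r0=0x06 r1=0x07 r2=0x79 r3=0x03 r4=0x07 r5=0x9d  N=0 Z=0
after  1: r0=0x06 r1=0x7f r2=0x79 r3=0x03 r4=0x07 r5=0x9d  N=0 Z=0
after  2: r0=0x06 r1=0x7f r2=0x79 r3=0x03 r4=0x78 r5=0x9d  N=0 Z=0
after  3: r0=0x06 r1=0x7f r2=0xf7 r3=0x03 r4=0x78 r5=0x9d  N=1 Z=0
after  4: r0=0x06 r1=0x72 r2=0xf7 r3=0x03 r4=0x78 r5=0x9d  N=0 Z=0
after  5: r0=0x06 r1=0x72 r2=0xf7 r3=0x0a r4=0x78 r5=0x9d  N=0 Z=0
after  6: r0=0x06 r1=0x72 r2=0xf7 r3=0x06 r4=0x78 r5=0x9d  N=0 Z=0
after  7: r0=0x06 r1=0x72 r2=0xf7 r3=0x06 r4=0x78 r5=0x7a  N=0 Z=0
-- IRQ taken; context saved, return-PC = 8 --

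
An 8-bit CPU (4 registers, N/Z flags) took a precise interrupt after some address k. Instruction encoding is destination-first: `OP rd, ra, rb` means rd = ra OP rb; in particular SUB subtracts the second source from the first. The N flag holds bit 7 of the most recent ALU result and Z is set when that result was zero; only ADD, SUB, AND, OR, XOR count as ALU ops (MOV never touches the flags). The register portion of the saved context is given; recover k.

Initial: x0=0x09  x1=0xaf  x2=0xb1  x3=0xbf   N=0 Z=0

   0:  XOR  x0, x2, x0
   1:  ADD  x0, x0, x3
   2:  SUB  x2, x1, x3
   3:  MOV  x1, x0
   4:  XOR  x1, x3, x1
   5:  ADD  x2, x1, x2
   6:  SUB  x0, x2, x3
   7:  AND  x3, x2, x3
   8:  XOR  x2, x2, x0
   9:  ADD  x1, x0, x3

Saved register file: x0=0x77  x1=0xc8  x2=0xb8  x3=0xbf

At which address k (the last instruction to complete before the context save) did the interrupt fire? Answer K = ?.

K = 5

after  0: x0=0xb8 x1=0xaf x2=0xb1 x3=0xbf  N=1 Z=0
after  1: x0=0x77 x1=0xaf x2=0xb1 x3=0xbf  N=0 Z=0
after  2: x0=0x77 x1=0xaf x2=0xf0 x3=0xbf  N=1 Z=0
after  3: x0=0x77 x1=0x77 x2=0xf0 x3=0xbf  N=1 Z=0
after  4: x0=0x77 x1=0xc8 x2=0xf0 x3=0xbf  N=1 Z=0
after  5: x0=0x77 x1=0xc8 x2=0xb8 x3=0xbf  N=1 Z=0
-- IRQ taken; context saved, return-PC = 6 --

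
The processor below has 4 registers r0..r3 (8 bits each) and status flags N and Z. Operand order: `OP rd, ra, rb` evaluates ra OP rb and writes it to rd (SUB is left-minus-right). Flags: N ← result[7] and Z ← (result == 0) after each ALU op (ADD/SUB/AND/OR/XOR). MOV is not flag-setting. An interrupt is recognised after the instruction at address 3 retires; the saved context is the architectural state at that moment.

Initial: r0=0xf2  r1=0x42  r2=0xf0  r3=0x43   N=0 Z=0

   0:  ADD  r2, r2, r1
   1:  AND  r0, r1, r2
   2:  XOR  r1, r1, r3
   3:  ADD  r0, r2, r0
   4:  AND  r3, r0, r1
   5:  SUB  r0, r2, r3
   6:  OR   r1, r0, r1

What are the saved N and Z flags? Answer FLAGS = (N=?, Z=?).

FLAGS = (N=0, Z=0)

after  0: r0=0xf2 r1=0x42 r2=0x32 r3=0x43  N=0 Z=0
after  1: r0=0x02 r1=0x42 r2=0x32 r3=0x43  N=0 Z=0
after  2: r0=0x02 r1=0x01 r2=0x32 r3=0x43  N=0 Z=0
after  3: r0=0x34 r1=0x01 r2=0x32 r3=0x43  N=0 Z=0
-- IRQ taken; context saved, return-PC = 4 --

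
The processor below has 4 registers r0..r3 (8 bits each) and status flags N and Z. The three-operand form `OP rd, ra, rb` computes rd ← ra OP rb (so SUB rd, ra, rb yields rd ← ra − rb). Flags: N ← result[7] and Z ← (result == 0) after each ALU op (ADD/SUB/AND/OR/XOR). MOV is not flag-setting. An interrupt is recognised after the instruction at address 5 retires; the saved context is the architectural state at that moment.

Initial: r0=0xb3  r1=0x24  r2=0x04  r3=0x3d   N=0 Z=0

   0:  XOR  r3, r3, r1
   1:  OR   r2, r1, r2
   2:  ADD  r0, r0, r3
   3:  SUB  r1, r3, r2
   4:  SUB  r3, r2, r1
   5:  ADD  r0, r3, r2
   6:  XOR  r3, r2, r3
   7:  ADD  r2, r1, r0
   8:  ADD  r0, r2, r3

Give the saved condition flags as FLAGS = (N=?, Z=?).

after  0: r0=0xb3 r1=0x24 r2=0x04 r3=0x19  N=0 Z=0
after  1: r0=0xb3 r1=0x24 r2=0x24 r3=0x19  N=0 Z=0
after  2: r0=0xcc r1=0x24 r2=0x24 r3=0x19  N=1 Z=0
after  3: r0=0xcc r1=0xf5 r2=0x24 r3=0x19  N=1 Z=0
after  4: r0=0xcc r1=0xf5 r2=0x24 r3=0x2f  N=0 Z=0
after  5: r0=0x53 r1=0xf5 r2=0x24 r3=0x2f  N=0 Z=0
-- IRQ taken; context saved, return-PC = 6 --

FLAGS = (N=0, Z=0)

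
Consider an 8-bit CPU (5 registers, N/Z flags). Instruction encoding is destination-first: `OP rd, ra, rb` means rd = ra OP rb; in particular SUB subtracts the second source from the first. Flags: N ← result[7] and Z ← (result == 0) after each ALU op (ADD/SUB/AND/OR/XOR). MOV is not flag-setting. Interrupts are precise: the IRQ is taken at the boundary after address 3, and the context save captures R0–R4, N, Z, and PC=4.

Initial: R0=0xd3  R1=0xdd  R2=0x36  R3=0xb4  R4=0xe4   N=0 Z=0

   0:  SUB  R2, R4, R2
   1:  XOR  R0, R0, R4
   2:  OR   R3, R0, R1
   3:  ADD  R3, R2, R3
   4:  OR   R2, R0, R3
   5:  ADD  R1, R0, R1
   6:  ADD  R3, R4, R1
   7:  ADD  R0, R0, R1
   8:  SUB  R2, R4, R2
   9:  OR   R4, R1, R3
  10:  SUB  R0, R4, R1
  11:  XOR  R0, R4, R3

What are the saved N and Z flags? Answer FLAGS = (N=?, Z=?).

after  0: R0=0xd3 R1=0xdd R2=0xae R3=0xb4 R4=0xe4  N=1 Z=0
after  1: R0=0x37 R1=0xdd R2=0xae R3=0xb4 R4=0xe4  N=0 Z=0
after  2: R0=0x37 R1=0xdd R2=0xae R3=0xff R4=0xe4  N=1 Z=0
after  3: R0=0x37 R1=0xdd R2=0xae R3=0xad R4=0xe4  N=1 Z=0
-- IRQ taken; context saved, return-PC = 4 --

FLAGS = (N=1, Z=0)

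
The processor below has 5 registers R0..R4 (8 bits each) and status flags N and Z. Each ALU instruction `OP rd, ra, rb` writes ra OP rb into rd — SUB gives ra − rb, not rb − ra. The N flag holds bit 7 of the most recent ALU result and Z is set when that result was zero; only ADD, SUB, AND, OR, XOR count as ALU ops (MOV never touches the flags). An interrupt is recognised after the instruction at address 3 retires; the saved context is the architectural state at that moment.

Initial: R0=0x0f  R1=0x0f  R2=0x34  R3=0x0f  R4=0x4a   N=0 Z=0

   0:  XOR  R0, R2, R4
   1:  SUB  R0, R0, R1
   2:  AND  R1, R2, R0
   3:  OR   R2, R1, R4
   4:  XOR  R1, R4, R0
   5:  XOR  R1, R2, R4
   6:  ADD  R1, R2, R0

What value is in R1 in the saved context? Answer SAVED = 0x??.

after  0: R0=0x7e R1=0x0f R2=0x34 R3=0x0f R4=0x4a  N=0 Z=0
after  1: R0=0x6f R1=0x0f R2=0x34 R3=0x0f R4=0x4a  N=0 Z=0
after  2: R0=0x6f R1=0x24 R2=0x34 R3=0x0f R4=0x4a  N=0 Z=0
after  3: R0=0x6f R1=0x24 R2=0x6e R3=0x0f R4=0x4a  N=0 Z=0
-- IRQ taken; context saved, return-PC = 4 --

SAVED = 0x24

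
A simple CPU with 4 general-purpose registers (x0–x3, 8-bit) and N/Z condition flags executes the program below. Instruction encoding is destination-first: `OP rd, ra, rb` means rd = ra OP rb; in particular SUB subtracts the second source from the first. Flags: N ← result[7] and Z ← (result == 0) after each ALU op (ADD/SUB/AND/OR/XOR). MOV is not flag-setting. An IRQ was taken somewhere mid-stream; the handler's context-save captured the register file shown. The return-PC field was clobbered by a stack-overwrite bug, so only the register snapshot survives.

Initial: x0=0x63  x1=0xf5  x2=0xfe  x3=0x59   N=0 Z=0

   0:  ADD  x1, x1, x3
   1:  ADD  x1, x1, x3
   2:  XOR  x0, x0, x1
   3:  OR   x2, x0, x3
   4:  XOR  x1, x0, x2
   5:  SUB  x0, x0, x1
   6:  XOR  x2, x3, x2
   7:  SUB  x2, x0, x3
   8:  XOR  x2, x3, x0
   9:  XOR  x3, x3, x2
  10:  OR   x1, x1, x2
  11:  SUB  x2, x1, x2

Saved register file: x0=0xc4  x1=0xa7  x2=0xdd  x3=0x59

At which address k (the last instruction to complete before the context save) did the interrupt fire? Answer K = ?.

K = 3

after  0: x0=0x63 x1=0x4e x2=0xfe x3=0x59  N=0 Z=0
after  1: x0=0x63 x1=0xa7 x2=0xfe x3=0x59  N=1 Z=0
after  2: x0=0xc4 x1=0xa7 x2=0xfe x3=0x59  N=1 Z=0
after  3: x0=0xc4 x1=0xa7 x2=0xdd x3=0x59  N=1 Z=0
-- IRQ taken; context saved, return-PC = 4 --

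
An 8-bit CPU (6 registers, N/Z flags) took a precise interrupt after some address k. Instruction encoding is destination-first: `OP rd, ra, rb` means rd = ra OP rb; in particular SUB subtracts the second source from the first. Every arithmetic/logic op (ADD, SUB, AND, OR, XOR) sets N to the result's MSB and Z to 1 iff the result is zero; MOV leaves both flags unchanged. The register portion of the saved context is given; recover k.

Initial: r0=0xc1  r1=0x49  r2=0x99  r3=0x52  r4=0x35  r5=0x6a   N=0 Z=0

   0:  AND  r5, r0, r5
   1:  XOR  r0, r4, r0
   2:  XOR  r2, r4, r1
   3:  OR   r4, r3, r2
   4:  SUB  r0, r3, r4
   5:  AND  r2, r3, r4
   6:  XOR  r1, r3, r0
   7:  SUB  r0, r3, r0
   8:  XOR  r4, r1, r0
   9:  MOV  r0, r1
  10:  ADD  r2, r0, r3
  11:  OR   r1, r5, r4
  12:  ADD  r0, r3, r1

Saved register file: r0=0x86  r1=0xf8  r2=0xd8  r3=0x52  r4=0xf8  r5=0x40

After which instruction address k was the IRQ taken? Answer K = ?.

after  0: r0=0xc1 r1=0x49 r2=0x99 r3=0x52 r4=0x35 r5=0x40  N=0 Z=0
after  1: r0=0xf4 r1=0x49 r2=0x99 r3=0x52 r4=0x35 r5=0x40  N=1 Z=0
after  2: r0=0xf4 r1=0x49 r2=0x7c r3=0x52 r4=0x35 r5=0x40  N=0 Z=0
after  3: r0=0xf4 r1=0x49 r2=0x7c r3=0x52 r4=0x7e r5=0x40  N=0 Z=0
after  4: r0=0xd4 r1=0x49 r2=0x7c r3=0x52 r4=0x7e r5=0x40  N=1 Z=0
after  5: r0=0xd4 r1=0x49 r2=0x52 r3=0x52 r4=0x7e r5=0x40  N=0 Z=0
after  6: r0=0xd4 r1=0x86 r2=0x52 r3=0x52 r4=0x7e r5=0x40  N=1 Z=0
after  7: r0=0x7e r1=0x86 r2=0x52 r3=0x52 r4=0x7e r5=0x40  N=0 Z=0
after  8: r0=0x7e r1=0x86 r2=0x52 r3=0x52 r4=0xf8 r5=0x40  N=1 Z=0
after  9: r0=0x86 r1=0x86 r2=0x52 r3=0x52 r4=0xf8 r5=0x40  N=1 Z=0
after 10: r0=0x86 r1=0x86 r2=0xd8 r3=0x52 r4=0xf8 r5=0x40  N=1 Z=0
after 11: r0=0x86 r1=0xf8 r2=0xd8 r3=0x52 r4=0xf8 r5=0x40  N=1 Z=0
-- IRQ taken; context saved, return-PC = 12 --

K = 11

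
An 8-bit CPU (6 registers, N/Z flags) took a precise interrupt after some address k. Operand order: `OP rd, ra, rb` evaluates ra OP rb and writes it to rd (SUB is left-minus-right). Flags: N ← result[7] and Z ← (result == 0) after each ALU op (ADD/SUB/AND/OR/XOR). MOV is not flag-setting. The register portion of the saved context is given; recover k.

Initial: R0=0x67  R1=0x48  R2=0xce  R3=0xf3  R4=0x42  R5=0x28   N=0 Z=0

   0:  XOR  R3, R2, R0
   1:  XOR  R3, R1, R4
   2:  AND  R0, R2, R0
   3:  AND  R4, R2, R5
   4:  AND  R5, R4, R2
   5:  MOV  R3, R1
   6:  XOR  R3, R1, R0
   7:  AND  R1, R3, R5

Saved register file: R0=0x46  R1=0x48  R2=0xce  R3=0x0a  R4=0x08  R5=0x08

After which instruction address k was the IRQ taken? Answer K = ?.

K = 4

after  0: R0=0x67 R1=0x48 R2=0xce R3=0xa9 R4=0x42 R5=0x28  N=1 Z=0
after  1: R0=0x67 R1=0x48 R2=0xce R3=0x0a R4=0x42 R5=0x28  N=0 Z=0
after  2: R0=0x46 R1=0x48 R2=0xce R3=0x0a R4=0x42 R5=0x28  N=0 Z=0
after  3: R0=0x46 R1=0x48 R2=0xce R3=0x0a R4=0x08 R5=0x28  N=0 Z=0
after  4: R0=0x46 R1=0x48 R2=0xce R3=0x0a R4=0x08 R5=0x08  N=0 Z=0
-- IRQ taken; context saved, return-PC = 5 --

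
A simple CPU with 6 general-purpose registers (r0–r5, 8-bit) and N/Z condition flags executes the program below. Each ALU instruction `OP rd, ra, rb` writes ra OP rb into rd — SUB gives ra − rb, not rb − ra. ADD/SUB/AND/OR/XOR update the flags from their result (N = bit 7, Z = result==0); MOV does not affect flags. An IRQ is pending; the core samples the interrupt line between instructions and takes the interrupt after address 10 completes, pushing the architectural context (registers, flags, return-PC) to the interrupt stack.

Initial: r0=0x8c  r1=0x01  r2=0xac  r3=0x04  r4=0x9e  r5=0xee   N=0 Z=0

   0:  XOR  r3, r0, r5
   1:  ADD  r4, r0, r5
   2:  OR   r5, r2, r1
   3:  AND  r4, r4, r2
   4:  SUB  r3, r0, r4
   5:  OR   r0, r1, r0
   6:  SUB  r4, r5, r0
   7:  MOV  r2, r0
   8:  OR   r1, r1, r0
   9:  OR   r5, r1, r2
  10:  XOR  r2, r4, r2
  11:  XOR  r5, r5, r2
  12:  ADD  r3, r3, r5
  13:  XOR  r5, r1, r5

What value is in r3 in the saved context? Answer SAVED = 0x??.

after  0: r0=0x8c r1=0x01 r2=0xac r3=0x62 r4=0x9e r5=0xee  N=0 Z=0
after  1: r0=0x8c r1=0x01 r2=0xac r3=0x62 r4=0x7a r5=0xee  N=0 Z=0
after  2: r0=0x8c r1=0x01 r2=0xac r3=0x62 r4=0x7a r5=0xad  N=1 Z=0
after  3: r0=0x8c r1=0x01 r2=0xac r3=0x62 r4=0x28 r5=0xad  N=0 Z=0
after  4: r0=0x8c r1=0x01 r2=0xac r3=0x64 r4=0x28 r5=0xad  N=0 Z=0
after  5: r0=0x8d r1=0x01 r2=0xac r3=0x64 r4=0x28 r5=0xad  N=1 Z=0
after  6: r0=0x8d r1=0x01 r2=0xac r3=0x64 r4=0x20 r5=0xad  N=0 Z=0
after  7: r0=0x8d r1=0x01 r2=0x8d r3=0x64 r4=0x20 r5=0xad  N=0 Z=0
after  8: r0=0x8d r1=0x8d r2=0x8d r3=0x64 r4=0x20 r5=0xad  N=1 Z=0
after  9: r0=0x8d r1=0x8d r2=0x8d r3=0x64 r4=0x20 r5=0x8d  N=1 Z=0
after 10: r0=0x8d r1=0x8d r2=0xad r3=0x64 r4=0x20 r5=0x8d  N=1 Z=0
-- IRQ taken; context saved, return-PC = 11 --

SAVED = 0x64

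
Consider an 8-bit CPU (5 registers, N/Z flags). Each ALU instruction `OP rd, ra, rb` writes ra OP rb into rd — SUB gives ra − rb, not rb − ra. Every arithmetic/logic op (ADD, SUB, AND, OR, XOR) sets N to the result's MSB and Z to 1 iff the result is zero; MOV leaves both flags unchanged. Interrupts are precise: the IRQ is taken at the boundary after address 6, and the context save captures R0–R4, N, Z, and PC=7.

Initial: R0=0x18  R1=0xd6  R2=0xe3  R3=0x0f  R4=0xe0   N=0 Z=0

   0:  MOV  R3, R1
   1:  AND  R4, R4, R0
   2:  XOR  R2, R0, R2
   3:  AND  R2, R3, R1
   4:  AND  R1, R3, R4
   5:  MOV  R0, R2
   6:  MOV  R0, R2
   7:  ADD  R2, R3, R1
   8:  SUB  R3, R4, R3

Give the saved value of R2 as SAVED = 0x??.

after  0: R0=0x18 R1=0xd6 R2=0xe3 R3=0xd6 R4=0xe0  N=0 Z=0
after  1: R0=0x18 R1=0xd6 R2=0xe3 R3=0xd6 R4=0x00  N=0 Z=1
after  2: R0=0x18 R1=0xd6 R2=0xfb R3=0xd6 R4=0x00  N=1 Z=0
after  3: R0=0x18 R1=0xd6 R2=0xd6 R3=0xd6 R4=0x00  N=1 Z=0
after  4: R0=0x18 R1=0x00 R2=0xd6 R3=0xd6 R4=0x00  N=0 Z=1
after  5: R0=0xd6 R1=0x00 R2=0xd6 R3=0xd6 R4=0x00  N=0 Z=1
after  6: R0=0xd6 R1=0x00 R2=0xd6 R3=0xd6 R4=0x00  N=0 Z=1
-- IRQ taken; context saved, return-PC = 7 --

SAVED = 0xd6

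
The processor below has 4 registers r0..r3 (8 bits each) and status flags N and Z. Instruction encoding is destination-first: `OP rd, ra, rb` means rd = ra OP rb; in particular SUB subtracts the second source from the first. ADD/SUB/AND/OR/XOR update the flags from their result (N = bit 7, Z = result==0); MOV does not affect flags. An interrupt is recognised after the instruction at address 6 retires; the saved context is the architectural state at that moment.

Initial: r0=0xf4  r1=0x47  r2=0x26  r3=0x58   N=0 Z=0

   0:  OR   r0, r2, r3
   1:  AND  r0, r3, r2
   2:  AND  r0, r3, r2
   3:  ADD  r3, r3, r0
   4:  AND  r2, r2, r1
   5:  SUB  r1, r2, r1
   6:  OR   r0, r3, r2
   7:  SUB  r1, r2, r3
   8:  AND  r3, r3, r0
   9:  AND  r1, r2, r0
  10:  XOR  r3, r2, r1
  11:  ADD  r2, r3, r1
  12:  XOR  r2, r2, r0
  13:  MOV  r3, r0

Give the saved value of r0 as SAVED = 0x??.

after  0: r0=0x7e r1=0x47 r2=0x26 r3=0x58  N=0 Z=0
after  1: r0=0x00 r1=0x47 r2=0x26 r3=0x58  N=0 Z=1
after  2: r0=0x00 r1=0x47 r2=0x26 r3=0x58  N=0 Z=1
after  3: r0=0x00 r1=0x47 r2=0x26 r3=0x58  N=0 Z=0
after  4: r0=0x00 r1=0x47 r2=0x06 r3=0x58  N=0 Z=0
after  5: r0=0x00 r1=0xbf r2=0x06 r3=0x58  N=1 Z=0
after  6: r0=0x5e r1=0xbf r2=0x06 r3=0x58  N=0 Z=0
-- IRQ taken; context saved, return-PC = 7 --

SAVED = 0x5e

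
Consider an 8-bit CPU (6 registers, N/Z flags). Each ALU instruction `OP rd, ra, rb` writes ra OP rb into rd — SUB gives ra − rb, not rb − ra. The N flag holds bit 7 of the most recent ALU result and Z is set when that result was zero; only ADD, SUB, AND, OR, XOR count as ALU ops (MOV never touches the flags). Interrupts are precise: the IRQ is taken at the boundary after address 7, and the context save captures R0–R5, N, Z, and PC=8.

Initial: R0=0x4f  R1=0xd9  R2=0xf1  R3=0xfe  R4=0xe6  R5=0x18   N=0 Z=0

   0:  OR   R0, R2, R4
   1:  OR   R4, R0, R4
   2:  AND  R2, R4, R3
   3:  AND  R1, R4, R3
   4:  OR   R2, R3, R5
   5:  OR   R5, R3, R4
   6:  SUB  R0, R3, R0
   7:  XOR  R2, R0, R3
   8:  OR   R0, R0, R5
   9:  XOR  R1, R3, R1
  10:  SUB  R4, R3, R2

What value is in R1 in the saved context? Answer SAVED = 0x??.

SAVED = 0xf6

after  0: R0=0xf7 R1=0xd9 R2=0xf1 R3=0xfe R4=0xe6 R5=0x18  N=1 Z=0
after  1: R0=0xf7 R1=0xd9 R2=0xf1 R3=0xfe R4=0xf7 R5=0x18  N=1 Z=0
after  2: R0=0xf7 R1=0xd9 R2=0xf6 R3=0xfe R4=0xf7 R5=0x18  N=1 Z=0
after  3: R0=0xf7 R1=0xf6 R2=0xf6 R3=0xfe R4=0xf7 R5=0x18  N=1 Z=0
after  4: R0=0xf7 R1=0xf6 R2=0xfe R3=0xfe R4=0xf7 R5=0x18  N=1 Z=0
after  5: R0=0xf7 R1=0xf6 R2=0xfe R3=0xfe R4=0xf7 R5=0xff  N=1 Z=0
after  6: R0=0x07 R1=0xf6 R2=0xfe R3=0xfe R4=0xf7 R5=0xff  N=0 Z=0
after  7: R0=0x07 R1=0xf6 R2=0xf9 R3=0xfe R4=0xf7 R5=0xff  N=1 Z=0
-- IRQ taken; context saved, return-PC = 8 --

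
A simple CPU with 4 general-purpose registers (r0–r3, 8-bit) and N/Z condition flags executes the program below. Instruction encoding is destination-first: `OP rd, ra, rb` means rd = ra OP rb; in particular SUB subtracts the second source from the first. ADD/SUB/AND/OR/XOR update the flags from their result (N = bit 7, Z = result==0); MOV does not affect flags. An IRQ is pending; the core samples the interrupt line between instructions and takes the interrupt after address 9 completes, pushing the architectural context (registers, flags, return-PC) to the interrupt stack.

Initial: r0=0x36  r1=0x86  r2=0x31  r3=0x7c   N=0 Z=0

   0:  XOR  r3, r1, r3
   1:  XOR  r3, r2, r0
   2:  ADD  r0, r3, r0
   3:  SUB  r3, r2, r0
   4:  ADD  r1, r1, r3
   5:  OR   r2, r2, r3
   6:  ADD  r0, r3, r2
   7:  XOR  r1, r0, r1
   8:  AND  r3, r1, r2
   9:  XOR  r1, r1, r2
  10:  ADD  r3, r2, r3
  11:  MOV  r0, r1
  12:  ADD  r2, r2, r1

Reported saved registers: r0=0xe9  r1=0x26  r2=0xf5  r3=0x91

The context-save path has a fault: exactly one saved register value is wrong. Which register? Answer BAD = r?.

after  0: r0=0x36 r1=0x86 r2=0x31 r3=0xfa  N=1 Z=0
after  1: r0=0x36 r1=0x86 r2=0x31 r3=0x07  N=0 Z=0
after  2: r0=0x3d r1=0x86 r2=0x31 r3=0x07  N=0 Z=0
after  3: r0=0x3d r1=0x86 r2=0x31 r3=0xf4  N=1 Z=0
after  4: r0=0x3d r1=0x7a r2=0x31 r3=0xf4  N=0 Z=0
after  5: r0=0x3d r1=0x7a r2=0xf5 r3=0xf4  N=1 Z=0
after  6: r0=0xe9 r1=0x7a r2=0xf5 r3=0xf4  N=1 Z=0
after  7: r0=0xe9 r1=0x93 r2=0xf5 r3=0xf4  N=1 Z=0
after  8: r0=0xe9 r1=0x93 r2=0xf5 r3=0x91  N=1 Z=0
after  9: r0=0xe9 r1=0x66 r2=0xf5 r3=0x91  N=0 Z=0
-- IRQ taken; context saved, return-PC = 10 --
mismatch: r1: reported 0x26 vs actual 0x66

BAD = r1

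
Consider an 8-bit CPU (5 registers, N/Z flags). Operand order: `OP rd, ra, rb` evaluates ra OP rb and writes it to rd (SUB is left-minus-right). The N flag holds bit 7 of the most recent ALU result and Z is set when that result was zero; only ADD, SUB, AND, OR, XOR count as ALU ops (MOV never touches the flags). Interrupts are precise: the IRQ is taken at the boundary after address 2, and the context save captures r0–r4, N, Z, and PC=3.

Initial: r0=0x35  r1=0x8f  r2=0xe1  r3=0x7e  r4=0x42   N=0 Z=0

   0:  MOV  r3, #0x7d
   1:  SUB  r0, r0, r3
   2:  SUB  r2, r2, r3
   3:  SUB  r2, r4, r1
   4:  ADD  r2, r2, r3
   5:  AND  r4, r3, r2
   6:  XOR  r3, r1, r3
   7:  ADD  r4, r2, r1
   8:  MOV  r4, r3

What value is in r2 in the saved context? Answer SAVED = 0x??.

SAVED = 0x64

after  0: r0=0x35 r1=0x8f r2=0xe1 r3=0x7d r4=0x42  N=0 Z=0
after  1: r0=0xb8 r1=0x8f r2=0xe1 r3=0x7d r4=0x42  N=1 Z=0
after  2: r0=0xb8 r1=0x8f r2=0x64 r3=0x7d r4=0x42  N=0 Z=0
-- IRQ taken; context saved, return-PC = 3 --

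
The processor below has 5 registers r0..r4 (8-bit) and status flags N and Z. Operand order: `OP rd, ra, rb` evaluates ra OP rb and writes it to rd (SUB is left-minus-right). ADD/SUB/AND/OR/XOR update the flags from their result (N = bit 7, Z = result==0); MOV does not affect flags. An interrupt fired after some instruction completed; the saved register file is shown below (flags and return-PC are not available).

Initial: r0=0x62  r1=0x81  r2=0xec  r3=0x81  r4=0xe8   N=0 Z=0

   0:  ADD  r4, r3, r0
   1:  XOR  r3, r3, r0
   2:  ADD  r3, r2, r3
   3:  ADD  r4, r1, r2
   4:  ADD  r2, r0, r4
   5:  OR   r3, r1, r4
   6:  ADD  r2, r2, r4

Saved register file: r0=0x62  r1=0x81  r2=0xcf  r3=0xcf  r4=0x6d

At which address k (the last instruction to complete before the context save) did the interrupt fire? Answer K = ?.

after  0: r0=0x62 r1=0x81 r2=0xec r3=0x81 r4=0xe3  N=1 Z=0
after  1: r0=0x62 r1=0x81 r2=0xec r3=0xe3 r4=0xe3  N=1 Z=0
after  2: r0=0x62 r1=0x81 r2=0xec r3=0xcf r4=0xe3  N=1 Z=0
after  3: r0=0x62 r1=0x81 r2=0xec r3=0xcf r4=0x6d  N=0 Z=0
after  4: r0=0x62 r1=0x81 r2=0xcf r3=0xcf r4=0x6d  N=1 Z=0
-- IRQ taken; context saved, return-PC = 5 --

K = 4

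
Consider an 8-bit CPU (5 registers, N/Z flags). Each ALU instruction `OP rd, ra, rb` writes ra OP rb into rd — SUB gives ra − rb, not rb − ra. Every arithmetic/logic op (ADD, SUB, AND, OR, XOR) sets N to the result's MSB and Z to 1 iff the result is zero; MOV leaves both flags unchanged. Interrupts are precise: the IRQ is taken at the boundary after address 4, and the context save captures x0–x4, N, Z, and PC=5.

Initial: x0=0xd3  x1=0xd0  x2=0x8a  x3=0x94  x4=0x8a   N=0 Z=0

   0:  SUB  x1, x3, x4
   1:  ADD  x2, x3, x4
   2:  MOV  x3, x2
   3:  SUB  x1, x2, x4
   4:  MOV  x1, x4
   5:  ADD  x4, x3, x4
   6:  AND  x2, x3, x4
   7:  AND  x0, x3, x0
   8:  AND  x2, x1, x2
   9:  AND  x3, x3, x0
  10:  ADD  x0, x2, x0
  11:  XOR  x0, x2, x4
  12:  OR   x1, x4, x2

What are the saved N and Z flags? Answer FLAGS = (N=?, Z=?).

FLAGS = (N=1, Z=0)

after  0: x0=0xd3 x1=0x0a x2=0x8a x3=0x94 x4=0x8a  N=0 Z=0
after  1: x0=0xd3 x1=0x0a x2=0x1e x3=0x94 x4=0x8a  N=0 Z=0
after  2: x0=0xd3 x1=0x0a x2=0x1e x3=0x1e x4=0x8a  N=0 Z=0
after  3: x0=0xd3 x1=0x94 x2=0x1e x3=0x1e x4=0x8a  N=1 Z=0
after  4: x0=0xd3 x1=0x8a x2=0x1e x3=0x1e x4=0x8a  N=1 Z=0
-- IRQ taken; context saved, return-PC = 5 --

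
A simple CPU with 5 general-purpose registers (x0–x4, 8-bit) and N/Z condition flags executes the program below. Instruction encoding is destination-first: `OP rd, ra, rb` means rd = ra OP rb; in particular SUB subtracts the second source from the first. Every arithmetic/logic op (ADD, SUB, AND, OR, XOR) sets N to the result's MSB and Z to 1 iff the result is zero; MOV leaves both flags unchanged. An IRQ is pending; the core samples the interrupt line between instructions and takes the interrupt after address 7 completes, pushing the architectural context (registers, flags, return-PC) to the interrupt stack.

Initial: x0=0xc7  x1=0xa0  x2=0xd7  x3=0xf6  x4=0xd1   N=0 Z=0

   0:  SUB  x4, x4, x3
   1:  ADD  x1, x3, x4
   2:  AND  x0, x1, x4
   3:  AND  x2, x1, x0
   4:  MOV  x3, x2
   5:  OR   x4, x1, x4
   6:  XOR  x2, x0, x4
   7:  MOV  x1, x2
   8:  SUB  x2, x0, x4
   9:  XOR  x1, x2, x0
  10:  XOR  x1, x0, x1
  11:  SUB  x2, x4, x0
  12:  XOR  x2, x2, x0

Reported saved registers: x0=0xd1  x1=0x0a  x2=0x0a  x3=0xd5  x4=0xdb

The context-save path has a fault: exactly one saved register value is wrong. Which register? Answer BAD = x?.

after  0: x0=0xc7 x1=0xa0 x2=0xd7 x3=0xf6 x4=0xdb  N=1 Z=0
after  1: x0=0xc7 x1=0xd1 x2=0xd7 x3=0xf6 x4=0xdb  N=1 Z=0
after  2: x0=0xd1 x1=0xd1 x2=0xd7 x3=0xf6 x4=0xdb  N=1 Z=0
after  3: x0=0xd1 x1=0xd1 x2=0xd1 x3=0xf6 x4=0xdb  N=1 Z=0
after  4: x0=0xd1 x1=0xd1 x2=0xd1 x3=0xd1 x4=0xdb  N=1 Z=0
after  5: x0=0xd1 x1=0xd1 x2=0xd1 x3=0xd1 x4=0xdb  N=1 Z=0
after  6: x0=0xd1 x1=0xd1 x2=0x0a x3=0xd1 x4=0xdb  N=0 Z=0
after  7: x0=0xd1 x1=0x0a x2=0x0a x3=0xd1 x4=0xdb  N=0 Z=0
-- IRQ taken; context saved, return-PC = 8 --
mismatch: x3: reported 0xd5 vs actual 0xd1

BAD = x3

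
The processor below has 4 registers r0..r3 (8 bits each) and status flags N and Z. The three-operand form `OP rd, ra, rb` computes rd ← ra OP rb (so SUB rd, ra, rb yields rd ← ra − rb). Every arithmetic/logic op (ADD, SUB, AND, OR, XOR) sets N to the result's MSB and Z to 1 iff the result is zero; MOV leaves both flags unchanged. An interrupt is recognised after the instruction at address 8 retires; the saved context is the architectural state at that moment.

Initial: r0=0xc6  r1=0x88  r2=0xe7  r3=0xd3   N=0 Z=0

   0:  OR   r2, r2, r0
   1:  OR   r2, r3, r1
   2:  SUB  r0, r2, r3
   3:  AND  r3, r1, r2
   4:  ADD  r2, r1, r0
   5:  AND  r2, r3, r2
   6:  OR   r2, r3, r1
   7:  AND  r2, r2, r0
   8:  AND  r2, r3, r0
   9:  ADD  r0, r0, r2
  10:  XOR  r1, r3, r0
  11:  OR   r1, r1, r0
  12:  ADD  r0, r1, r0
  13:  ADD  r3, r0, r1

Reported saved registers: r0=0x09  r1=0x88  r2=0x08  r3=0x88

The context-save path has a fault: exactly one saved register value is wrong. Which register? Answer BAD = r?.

after  0: r0=0xc6 r1=0x88 r2=0xe7 r3=0xd3  N=1 Z=0
after  1: r0=0xc6 r1=0x88 r2=0xdb r3=0xd3  N=1 Z=0
after  2: r0=0x08 r1=0x88 r2=0xdb r3=0xd3  N=0 Z=0
after  3: r0=0x08 r1=0x88 r2=0xdb r3=0x88  N=1 Z=0
after  4: r0=0x08 r1=0x88 r2=0x90 r3=0x88  N=1 Z=0
after  5: r0=0x08 r1=0x88 r2=0x80 r3=0x88  N=1 Z=0
after  6: r0=0x08 r1=0x88 r2=0x88 r3=0x88  N=1 Z=0
after  7: r0=0x08 r1=0x88 r2=0x08 r3=0x88  N=0 Z=0
after  8: r0=0x08 r1=0x88 r2=0x08 r3=0x88  N=0 Z=0
-- IRQ taken; context saved, return-PC = 9 --
mismatch: r0: reported 0x09 vs actual 0x08

BAD = r0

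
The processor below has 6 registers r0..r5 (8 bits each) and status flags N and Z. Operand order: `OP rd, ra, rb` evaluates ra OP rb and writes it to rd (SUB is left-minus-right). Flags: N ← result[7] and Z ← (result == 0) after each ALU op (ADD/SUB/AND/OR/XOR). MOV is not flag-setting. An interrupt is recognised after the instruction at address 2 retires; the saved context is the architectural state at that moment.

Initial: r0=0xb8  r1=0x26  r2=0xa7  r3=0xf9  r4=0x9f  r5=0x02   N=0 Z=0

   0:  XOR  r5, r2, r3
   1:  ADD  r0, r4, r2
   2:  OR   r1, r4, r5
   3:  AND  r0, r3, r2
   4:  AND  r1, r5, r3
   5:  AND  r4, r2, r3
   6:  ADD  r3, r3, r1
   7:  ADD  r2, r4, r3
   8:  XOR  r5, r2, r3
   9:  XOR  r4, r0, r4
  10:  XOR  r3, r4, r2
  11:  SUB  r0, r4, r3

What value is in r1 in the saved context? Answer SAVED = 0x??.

SAVED = 0xdf

after  0: r0=0xb8 r1=0x26 r2=0xa7 r3=0xf9 r4=0x9f r5=0x5e  N=0 Z=0
after  1: r0=0x46 r1=0x26 r2=0xa7 r3=0xf9 r4=0x9f r5=0x5e  N=0 Z=0
after  2: r0=0x46 r1=0xdf r2=0xa7 r3=0xf9 r4=0x9f r5=0x5e  N=1 Z=0
-- IRQ taken; context saved, return-PC = 3 --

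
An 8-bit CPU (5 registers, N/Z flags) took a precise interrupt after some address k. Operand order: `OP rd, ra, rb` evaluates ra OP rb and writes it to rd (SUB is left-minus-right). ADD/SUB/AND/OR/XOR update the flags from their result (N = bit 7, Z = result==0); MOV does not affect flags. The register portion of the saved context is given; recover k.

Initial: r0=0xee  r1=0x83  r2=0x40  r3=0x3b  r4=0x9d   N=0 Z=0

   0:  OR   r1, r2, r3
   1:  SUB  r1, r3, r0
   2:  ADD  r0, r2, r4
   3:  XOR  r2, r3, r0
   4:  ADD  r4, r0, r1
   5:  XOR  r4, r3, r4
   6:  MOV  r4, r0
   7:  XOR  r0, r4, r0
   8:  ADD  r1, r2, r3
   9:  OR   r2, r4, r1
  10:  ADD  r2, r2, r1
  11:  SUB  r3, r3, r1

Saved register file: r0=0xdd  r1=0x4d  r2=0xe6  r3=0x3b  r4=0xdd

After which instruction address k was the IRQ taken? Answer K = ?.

after  0: r0=0xee r1=0x7b r2=0x40 r3=0x3b r4=0x9d  N=0 Z=0
after  1: r0=0xee r1=0x4d r2=0x40 r3=0x3b r4=0x9d  N=0 Z=0
after  2: r0=0xdd r1=0x4d r2=0x40 r3=0x3b r4=0x9d  N=1 Z=0
after  3: r0=0xdd r1=0x4d r2=0xe6 r3=0x3b r4=0x9d  N=1 Z=0
after  4: r0=0xdd r1=0x4d r2=0xe6 r3=0x3b r4=0x2a  N=0 Z=0
after  5: r0=0xdd r1=0x4d r2=0xe6 r3=0x3b r4=0x11  N=0 Z=0
after  6: r0=0xdd r1=0x4d r2=0xe6 r3=0x3b r4=0xdd  N=0 Z=0
-- IRQ taken; context saved, return-PC = 7 --

K = 6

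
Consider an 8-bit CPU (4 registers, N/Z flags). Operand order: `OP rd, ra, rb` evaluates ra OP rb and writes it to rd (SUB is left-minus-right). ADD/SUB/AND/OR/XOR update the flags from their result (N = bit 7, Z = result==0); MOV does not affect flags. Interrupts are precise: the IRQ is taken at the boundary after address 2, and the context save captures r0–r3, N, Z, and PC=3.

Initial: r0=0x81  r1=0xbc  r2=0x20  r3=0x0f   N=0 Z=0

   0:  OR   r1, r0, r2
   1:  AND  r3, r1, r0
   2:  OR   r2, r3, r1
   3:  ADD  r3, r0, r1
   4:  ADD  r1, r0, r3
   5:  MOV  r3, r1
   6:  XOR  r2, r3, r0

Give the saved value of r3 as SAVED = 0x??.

after  0: r0=0x81 r1=0xa1 r2=0x20 r3=0x0f  N=1 Z=0
after  1: r0=0x81 r1=0xa1 r2=0x20 r3=0x81  N=1 Z=0
after  2: r0=0x81 r1=0xa1 r2=0xa1 r3=0x81  N=1 Z=0
-- IRQ taken; context saved, return-PC = 3 --

SAVED = 0x81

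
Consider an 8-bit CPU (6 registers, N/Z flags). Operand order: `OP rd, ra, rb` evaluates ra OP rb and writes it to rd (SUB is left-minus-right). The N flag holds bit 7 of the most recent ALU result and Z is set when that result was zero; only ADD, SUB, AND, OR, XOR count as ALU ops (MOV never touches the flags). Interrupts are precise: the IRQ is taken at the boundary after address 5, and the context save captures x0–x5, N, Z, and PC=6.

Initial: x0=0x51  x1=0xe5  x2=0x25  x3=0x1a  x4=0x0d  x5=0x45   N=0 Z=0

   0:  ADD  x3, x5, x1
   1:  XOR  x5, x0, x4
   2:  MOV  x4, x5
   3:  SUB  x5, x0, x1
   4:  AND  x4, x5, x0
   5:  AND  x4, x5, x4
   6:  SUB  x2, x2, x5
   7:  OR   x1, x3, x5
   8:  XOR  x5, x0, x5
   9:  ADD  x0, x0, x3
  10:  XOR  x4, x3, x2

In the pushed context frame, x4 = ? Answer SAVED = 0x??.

SAVED = 0x40

after  0: x0=0x51 x1=0xe5 x2=0x25 x3=0x2a x4=0x0d x5=0x45  N=0 Z=0
after  1: x0=0x51 x1=0xe5 x2=0x25 x3=0x2a x4=0x0d x5=0x5c  N=0 Z=0
after  2: x0=0x51 x1=0xe5 x2=0x25 x3=0x2a x4=0x5c x5=0x5c  N=0 Z=0
after  3: x0=0x51 x1=0xe5 x2=0x25 x3=0x2a x4=0x5c x5=0x6c  N=0 Z=0
after  4: x0=0x51 x1=0xe5 x2=0x25 x3=0x2a x4=0x40 x5=0x6c  N=0 Z=0
after  5: x0=0x51 x1=0xe5 x2=0x25 x3=0x2a x4=0x40 x5=0x6c  N=0 Z=0
-- IRQ taken; context saved, return-PC = 6 --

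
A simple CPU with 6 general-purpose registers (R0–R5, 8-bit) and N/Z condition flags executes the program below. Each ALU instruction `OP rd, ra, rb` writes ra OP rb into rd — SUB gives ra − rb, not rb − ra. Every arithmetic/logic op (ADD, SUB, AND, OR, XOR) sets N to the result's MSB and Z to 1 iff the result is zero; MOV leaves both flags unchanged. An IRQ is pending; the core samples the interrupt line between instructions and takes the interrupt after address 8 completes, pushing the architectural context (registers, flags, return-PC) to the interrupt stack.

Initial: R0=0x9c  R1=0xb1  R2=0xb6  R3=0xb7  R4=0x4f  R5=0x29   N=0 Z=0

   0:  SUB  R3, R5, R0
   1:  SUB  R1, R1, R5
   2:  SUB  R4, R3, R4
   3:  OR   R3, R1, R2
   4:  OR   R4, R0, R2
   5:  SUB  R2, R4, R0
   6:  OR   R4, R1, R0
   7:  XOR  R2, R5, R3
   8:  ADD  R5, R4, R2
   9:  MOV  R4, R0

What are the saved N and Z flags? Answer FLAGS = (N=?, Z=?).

FLAGS = (N=0, Z=0)

after  0: R0=0x9c R1=0xb1 R2=0xb6 R3=0x8d R4=0x4f R5=0x29  N=1 Z=0
after  1: R0=0x9c R1=0x88 R2=0xb6 R3=0x8d R4=0x4f R5=0x29  N=1 Z=0
after  2: R0=0x9c R1=0x88 R2=0xb6 R3=0x8d R4=0x3e R5=0x29  N=0 Z=0
after  3: R0=0x9c R1=0x88 R2=0xb6 R3=0xbe R4=0x3e R5=0x29  N=1 Z=0
after  4: R0=0x9c R1=0x88 R2=0xb6 R3=0xbe R4=0xbe R5=0x29  N=1 Z=0
after  5: R0=0x9c R1=0x88 R2=0x22 R3=0xbe R4=0xbe R5=0x29  N=0 Z=0
after  6: R0=0x9c R1=0x88 R2=0x22 R3=0xbe R4=0x9c R5=0x29  N=1 Z=0
after  7: R0=0x9c R1=0x88 R2=0x97 R3=0xbe R4=0x9c R5=0x29  N=1 Z=0
after  8: R0=0x9c R1=0x88 R2=0x97 R3=0xbe R4=0x9c R5=0x33  N=0 Z=0
-- IRQ taken; context saved, return-PC = 9 --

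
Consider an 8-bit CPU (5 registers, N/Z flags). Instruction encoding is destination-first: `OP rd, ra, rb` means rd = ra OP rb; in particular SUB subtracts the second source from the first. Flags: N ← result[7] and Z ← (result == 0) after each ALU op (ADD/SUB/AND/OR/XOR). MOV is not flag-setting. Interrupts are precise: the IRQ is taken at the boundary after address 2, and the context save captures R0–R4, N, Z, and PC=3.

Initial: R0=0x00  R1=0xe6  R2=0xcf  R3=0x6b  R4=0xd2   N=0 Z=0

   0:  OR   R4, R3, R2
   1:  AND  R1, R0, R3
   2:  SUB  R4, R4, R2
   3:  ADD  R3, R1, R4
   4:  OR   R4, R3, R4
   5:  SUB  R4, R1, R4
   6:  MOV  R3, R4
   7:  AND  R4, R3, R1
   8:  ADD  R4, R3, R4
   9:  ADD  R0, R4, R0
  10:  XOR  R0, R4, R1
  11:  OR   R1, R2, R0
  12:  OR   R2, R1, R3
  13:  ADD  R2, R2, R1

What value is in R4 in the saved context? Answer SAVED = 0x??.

after  0: R0=0x00 R1=0xe6 R2=0xcf R3=0x6b R4=0xef  N=1 Z=0
after  1: R0=0x00 R1=0x00 R2=0xcf R3=0x6b R4=0xef  N=0 Z=1
after  2: R0=0x00 R1=0x00 R2=0xcf R3=0x6b R4=0x20  N=0 Z=0
-- IRQ taken; context saved, return-PC = 3 --

SAVED = 0x20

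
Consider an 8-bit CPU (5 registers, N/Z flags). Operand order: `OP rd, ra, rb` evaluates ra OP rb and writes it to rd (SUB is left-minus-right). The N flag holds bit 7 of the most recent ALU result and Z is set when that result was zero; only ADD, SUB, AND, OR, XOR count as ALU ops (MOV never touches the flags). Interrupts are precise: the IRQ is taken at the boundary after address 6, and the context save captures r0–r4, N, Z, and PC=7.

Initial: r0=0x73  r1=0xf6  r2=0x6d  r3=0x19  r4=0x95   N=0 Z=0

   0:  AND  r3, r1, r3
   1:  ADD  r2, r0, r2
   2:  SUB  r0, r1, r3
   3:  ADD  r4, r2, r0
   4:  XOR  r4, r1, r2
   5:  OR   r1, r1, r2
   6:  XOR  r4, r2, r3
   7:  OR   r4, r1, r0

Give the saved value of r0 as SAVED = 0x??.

after  0: r0=0x73 r1=0xf6 r2=0x6d r3=0x10 r4=0x95  N=0 Z=0
after  1: r0=0x73 r1=0xf6 r2=0xe0 r3=0x10 r4=0x95  N=1 Z=0
after  2: r0=0xe6 r1=0xf6 r2=0xe0 r3=0x10 r4=0x95  N=1 Z=0
after  3: r0=0xe6 r1=0xf6 r2=0xe0 r3=0x10 r4=0xc6  N=1 Z=0
after  4: r0=0xe6 r1=0xf6 r2=0xe0 r3=0x10 r4=0x16  N=0 Z=0
after  5: r0=0xe6 r1=0xf6 r2=0xe0 r3=0x10 r4=0x16  N=1 Z=0
after  6: r0=0xe6 r1=0xf6 r2=0xe0 r3=0x10 r4=0xf0  N=1 Z=0
-- IRQ taken; context saved, return-PC = 7 --

SAVED = 0xe6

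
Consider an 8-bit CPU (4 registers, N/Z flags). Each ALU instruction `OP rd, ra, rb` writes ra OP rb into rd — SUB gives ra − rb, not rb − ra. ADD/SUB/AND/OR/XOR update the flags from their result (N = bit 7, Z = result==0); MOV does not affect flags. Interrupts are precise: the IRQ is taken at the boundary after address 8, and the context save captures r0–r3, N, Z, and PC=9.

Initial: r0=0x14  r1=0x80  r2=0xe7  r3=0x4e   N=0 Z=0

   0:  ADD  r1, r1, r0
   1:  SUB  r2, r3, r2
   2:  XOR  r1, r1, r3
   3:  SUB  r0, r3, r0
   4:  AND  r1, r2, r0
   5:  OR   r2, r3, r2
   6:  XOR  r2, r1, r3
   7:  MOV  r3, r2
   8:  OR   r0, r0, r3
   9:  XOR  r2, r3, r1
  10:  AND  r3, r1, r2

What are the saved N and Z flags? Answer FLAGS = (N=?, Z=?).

after  0: r0=0x14 r1=0x94 r2=0xe7 r3=0x4e  N=1 Z=0
after  1: r0=0x14 r1=0x94 r2=0x67 r3=0x4e  N=0 Z=0
after  2: r0=0x14 r1=0xda r2=0x67 r3=0x4e  N=1 Z=0
after  3: r0=0x3a r1=0xda r2=0x67 r3=0x4e  N=0 Z=0
after  4: r0=0x3a r1=0x22 r2=0x67 r3=0x4e  N=0 Z=0
after  5: r0=0x3a r1=0x22 r2=0x6f r3=0x4e  N=0 Z=0
after  6: r0=0x3a r1=0x22 r2=0x6c r3=0x4e  N=0 Z=0
after  7: r0=0x3a r1=0x22 r2=0x6c r3=0x6c  N=0 Z=0
after  8: r0=0x7e r1=0x22 r2=0x6c r3=0x6c  N=0 Z=0
-- IRQ taken; context saved, return-PC = 9 --

FLAGS = (N=0, Z=0)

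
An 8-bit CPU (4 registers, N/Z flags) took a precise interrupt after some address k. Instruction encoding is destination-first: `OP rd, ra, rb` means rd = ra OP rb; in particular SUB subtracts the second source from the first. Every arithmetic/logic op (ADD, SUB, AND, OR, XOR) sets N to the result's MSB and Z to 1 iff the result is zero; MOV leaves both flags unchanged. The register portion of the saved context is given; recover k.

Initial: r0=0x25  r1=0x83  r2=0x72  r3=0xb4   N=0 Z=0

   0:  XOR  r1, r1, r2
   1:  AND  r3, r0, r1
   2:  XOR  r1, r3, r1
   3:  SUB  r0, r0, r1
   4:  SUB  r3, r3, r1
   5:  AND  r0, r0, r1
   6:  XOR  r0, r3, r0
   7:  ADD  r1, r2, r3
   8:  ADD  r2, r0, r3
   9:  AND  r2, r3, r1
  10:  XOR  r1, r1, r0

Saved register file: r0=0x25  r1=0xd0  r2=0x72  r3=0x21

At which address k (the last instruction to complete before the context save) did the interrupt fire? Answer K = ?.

K = 2

after  0: r0=0x25 r1=0xf1 r2=0x72 r3=0xb4  N=1 Z=0
after  1: r0=0x25 r1=0xf1 r2=0x72 r3=0x21  N=0 Z=0
after  2: r0=0x25 r1=0xd0 r2=0x72 r3=0x21  N=1 Z=0
-- IRQ taken; context saved, return-PC = 3 --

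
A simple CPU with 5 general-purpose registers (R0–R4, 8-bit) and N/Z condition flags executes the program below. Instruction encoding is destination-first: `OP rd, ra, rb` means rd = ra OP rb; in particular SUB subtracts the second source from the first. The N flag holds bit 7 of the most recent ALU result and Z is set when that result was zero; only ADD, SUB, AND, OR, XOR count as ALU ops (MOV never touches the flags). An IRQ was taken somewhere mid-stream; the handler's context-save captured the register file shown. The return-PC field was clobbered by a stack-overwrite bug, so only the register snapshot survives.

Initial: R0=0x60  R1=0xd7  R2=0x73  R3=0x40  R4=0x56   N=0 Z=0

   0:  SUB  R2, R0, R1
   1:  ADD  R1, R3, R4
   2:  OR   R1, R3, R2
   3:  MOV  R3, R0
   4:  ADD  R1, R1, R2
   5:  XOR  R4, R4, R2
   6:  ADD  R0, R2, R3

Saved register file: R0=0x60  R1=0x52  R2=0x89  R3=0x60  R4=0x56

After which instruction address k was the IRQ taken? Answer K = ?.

after  0: R0=0x60 R1=0xd7 R2=0x89 R3=0x40 R4=0x56  N=1 Z=0
after  1: R0=0x60 R1=0x96 R2=0x89 R3=0x40 R4=0x56  N=1 Z=0
after  2: R0=0x60 R1=0xc9 R2=0x89 R3=0x40 R4=0x56  N=1 Z=0
after  3: R0=0x60 R1=0xc9 R2=0x89 R3=0x60 R4=0x56  N=1 Z=0
after  4: R0=0x60 R1=0x52 R2=0x89 R3=0x60 R4=0x56  N=0 Z=0
-- IRQ taken; context saved, return-PC = 5 --

K = 4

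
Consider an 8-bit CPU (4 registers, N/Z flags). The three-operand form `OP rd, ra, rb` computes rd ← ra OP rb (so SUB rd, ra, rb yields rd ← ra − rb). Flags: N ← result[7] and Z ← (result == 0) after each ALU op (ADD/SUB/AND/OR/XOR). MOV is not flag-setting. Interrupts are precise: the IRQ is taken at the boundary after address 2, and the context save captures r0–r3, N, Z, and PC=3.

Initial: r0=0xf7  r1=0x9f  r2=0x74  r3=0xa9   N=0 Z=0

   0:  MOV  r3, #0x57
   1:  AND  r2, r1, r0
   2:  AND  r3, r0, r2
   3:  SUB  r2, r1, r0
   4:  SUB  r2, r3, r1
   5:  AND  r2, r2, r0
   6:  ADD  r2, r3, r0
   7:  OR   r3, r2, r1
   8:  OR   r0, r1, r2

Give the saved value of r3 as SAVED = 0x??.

SAVED = 0x97

after  0: r0=0xf7 r1=0x9f r2=0x74 r3=0x57  N=0 Z=0
after  1: r0=0xf7 r1=0x9f r2=0x97 r3=0x57  N=1 Z=0
after  2: r0=0xf7 r1=0x9f r2=0x97 r3=0x97  N=1 Z=0
-- IRQ taken; context saved, return-PC = 3 --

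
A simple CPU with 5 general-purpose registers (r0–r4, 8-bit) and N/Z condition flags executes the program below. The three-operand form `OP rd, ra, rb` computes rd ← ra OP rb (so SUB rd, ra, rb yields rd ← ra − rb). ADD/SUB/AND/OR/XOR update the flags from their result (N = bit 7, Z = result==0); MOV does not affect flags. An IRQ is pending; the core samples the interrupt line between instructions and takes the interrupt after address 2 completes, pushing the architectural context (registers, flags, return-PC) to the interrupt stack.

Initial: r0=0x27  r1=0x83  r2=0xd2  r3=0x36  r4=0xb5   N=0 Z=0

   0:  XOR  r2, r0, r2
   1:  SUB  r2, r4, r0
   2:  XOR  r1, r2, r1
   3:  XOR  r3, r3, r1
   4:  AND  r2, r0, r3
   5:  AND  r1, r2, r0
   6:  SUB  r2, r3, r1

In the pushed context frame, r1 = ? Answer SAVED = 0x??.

after  0: r0=0x27 r1=0x83 r2=0xf5 r3=0x36 r4=0xb5  N=1 Z=0
after  1: r0=0x27 r1=0x83 r2=0x8e r3=0x36 r4=0xb5  N=1 Z=0
after  2: r0=0x27 r1=0x0d r2=0x8e r3=0x36 r4=0xb5  N=0 Z=0
-- IRQ taken; context saved, return-PC = 3 --

SAVED = 0x0d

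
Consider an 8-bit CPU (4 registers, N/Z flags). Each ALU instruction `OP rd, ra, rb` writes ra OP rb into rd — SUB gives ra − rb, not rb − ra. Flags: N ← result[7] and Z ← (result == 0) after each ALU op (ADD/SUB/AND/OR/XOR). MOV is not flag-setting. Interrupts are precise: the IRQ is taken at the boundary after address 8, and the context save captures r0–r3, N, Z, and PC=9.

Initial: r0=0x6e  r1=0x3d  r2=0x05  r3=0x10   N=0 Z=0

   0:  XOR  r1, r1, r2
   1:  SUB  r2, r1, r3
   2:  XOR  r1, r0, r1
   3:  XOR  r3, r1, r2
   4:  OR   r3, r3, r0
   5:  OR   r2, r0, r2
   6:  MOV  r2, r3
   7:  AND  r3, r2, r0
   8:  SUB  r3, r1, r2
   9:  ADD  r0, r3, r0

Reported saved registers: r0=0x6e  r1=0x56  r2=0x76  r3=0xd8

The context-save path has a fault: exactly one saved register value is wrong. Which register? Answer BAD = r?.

BAD = r2

after  0: r0=0x6e r1=0x38 r2=0x05 r3=0x10  N=0 Z=0
after  1: r0=0x6e r1=0x38 r2=0x28 r3=0x10  N=0 Z=0
after  2: r0=0x6e r1=0x56 r2=0x28 r3=0x10  N=0 Z=0
after  3: r0=0x6e r1=0x56 r2=0x28 r3=0x7e  N=0 Z=0
after  4: r0=0x6e r1=0x56 r2=0x28 r3=0x7e  N=0 Z=0
after  5: r0=0x6e r1=0x56 r2=0x6e r3=0x7e  N=0 Z=0
after  6: r0=0x6e r1=0x56 r2=0x7e r3=0x7e  N=0 Z=0
after  7: r0=0x6e r1=0x56 r2=0x7e r3=0x6e  N=0 Z=0
after  8: r0=0x6e r1=0x56 r2=0x7e r3=0xd8  N=1 Z=0
-- IRQ taken; context saved, return-PC = 9 --
mismatch: r2: reported 0x76 vs actual 0x7e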